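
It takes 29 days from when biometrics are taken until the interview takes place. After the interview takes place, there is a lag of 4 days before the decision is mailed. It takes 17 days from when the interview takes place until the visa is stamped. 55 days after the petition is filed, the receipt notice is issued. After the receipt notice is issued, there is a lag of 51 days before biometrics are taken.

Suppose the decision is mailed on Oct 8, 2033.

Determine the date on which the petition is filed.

The decision is mailed: Oct 8, 2033.
The interview takes place: Oct 8, 2033 − 4 days = Oct 4, 2033.
Biometrics are taken: Oct 4, 2033 − 29 days = Sep 5, 2033.
The receipt notice is issued: Sep 5, 2033 − 51 days = Jul 16, 2033.
The petition is filed: Jul 16, 2033 − 55 days = May 22, 2033.

May 22, 2033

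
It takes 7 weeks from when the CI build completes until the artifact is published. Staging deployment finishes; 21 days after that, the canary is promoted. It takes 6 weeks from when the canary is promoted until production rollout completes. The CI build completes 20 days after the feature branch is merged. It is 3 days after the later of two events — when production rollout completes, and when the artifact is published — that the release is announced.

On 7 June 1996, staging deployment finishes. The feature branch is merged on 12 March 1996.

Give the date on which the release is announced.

12 August 1996

Staging deployment finishes: Jun 7, 1996.
The canary is promoted: Jun 7, 1996 + 21 days = Jun 28, 1996.
Production rollout completes: Jun 28, 1996 + 6 weeks = Aug 9, 1996.
The feature branch is merged: Mar 12, 1996.
The CI build completes: Mar 12, 1996 + 20 days = Apr 1, 1996.
The artifact is published: Apr 1, 1996 + 7 weeks = May 20, 1996.
Both prerequisites met — production rollout completes (Aug 9, 1996), the artifact is published (May 20, 1996); the later is Aug 9, 1996.
The release is announced: Aug 9, 1996 + 3 days = Aug 12, 1996.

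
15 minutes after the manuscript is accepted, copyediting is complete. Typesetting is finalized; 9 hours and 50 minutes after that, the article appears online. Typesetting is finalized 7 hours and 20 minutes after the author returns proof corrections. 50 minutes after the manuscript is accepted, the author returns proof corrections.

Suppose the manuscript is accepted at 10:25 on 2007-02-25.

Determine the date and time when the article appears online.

The manuscript is accepted: 10:25 Feb 25, 2007.
The author returns proof corrections: 10:25 Feb 25, 2007 + 50m = 11:15 Feb 25, 2007.
Typesetting is finalized: 11:15 Feb 25, 2007 + 7h20m = 18:35 Feb 25, 2007.
The article appears online: 18:35 Feb 25, 2007 + 9h50m = 04:25 Feb 26, 2007.

04:25 on 2007-02-26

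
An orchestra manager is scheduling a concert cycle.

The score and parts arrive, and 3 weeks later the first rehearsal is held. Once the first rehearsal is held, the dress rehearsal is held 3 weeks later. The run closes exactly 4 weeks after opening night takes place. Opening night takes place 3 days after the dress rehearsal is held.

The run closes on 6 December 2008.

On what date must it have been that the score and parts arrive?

24 September 2008

The run closes: Dec 6, 2008.
Opening night takes place: Dec 6, 2008 − 4 weeks = Nov 8, 2008.
The dress rehearsal is held: Nov 8, 2008 − 3 days = Nov 5, 2008.
The first rehearsal is held: Nov 5, 2008 − 3 weeks = Oct 15, 2008.
The score and parts arrive: Oct 15, 2008 − 3 weeks = Sep 24, 2008.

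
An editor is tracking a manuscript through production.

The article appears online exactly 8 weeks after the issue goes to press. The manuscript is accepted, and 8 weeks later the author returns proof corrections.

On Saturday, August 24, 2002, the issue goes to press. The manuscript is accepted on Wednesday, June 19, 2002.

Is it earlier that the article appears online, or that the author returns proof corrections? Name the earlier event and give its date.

The issue goes to press: Aug 24, 2002.
The article appears online: Aug 24, 2002 + 8 weeks = Oct 19, 2002.
The manuscript is accepted: Jun 19, 2002.
The author returns proof corrections: Jun 19, 2002 + 8 weeks = Aug 14, 2002.
Comparing: the article appears online on Oct 19, 2002 vs the author returns proof corrections on Aug 14, 2002. Earlier: the author returns proof corrections.

The author returns proof corrections — Wednesday, August 14, 2002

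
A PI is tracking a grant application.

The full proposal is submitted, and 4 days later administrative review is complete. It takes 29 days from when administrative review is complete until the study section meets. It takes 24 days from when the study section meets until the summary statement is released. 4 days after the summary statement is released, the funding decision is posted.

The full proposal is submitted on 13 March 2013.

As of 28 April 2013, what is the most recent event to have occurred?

The full proposal is submitted: Mar 13, 2013.
Administrative review is complete: Mar 13, 2013 + 4 days = Mar 17, 2013.
The study section meets: Mar 17, 2013 + 29 days = Apr 15, 2013.
The summary statement is released: Apr 15, 2013 + 24 days = May 9, 2013.
The funding decision is posted: May 9, 2013 + 4 days = May 13, 2013.
Apr 28, 2013 falls between when the study section meets (Apr 15, 2013) and when the summary statement is released (May 9, 2013).

The study section meets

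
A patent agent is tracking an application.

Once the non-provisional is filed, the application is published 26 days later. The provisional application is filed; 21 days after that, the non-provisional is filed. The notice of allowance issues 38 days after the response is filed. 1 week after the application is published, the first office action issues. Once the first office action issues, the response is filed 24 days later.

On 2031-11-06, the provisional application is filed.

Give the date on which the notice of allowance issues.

2032-03-01

The provisional application is filed: Nov 6, 2031.
The non-provisional is filed: Nov 6, 2031 + 21 days = Nov 27, 2031.
The application is published: Nov 27, 2031 + 26 days = Dec 23, 2031.
The first office action issues: Dec 23, 2031 + 1 week = Dec 30, 2031.
The response is filed: Dec 30, 2031 + 24 days = Jan 23, 2032.
The notice of allowance issues: Jan 23, 2032 + 38 days = Mar 1, 2032.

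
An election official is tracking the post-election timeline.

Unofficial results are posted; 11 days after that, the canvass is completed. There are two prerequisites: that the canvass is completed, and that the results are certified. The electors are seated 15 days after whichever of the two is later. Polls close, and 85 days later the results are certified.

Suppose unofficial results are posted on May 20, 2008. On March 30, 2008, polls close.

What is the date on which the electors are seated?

July 8, 2008

Unofficial results are posted: May 20, 2008.
The canvass is completed: May 20, 2008 + 11 days = May 31, 2008.
Polls close: Mar 30, 2008.
The results are certified: Mar 30, 2008 + 85 days = Jun 23, 2008.
Both prerequisites met — the canvass is completed (May 31, 2008), the results are certified (Jun 23, 2008); the later is Jun 23, 2008.
The electors are seated: Jun 23, 2008 + 15 days = Jul 8, 2008.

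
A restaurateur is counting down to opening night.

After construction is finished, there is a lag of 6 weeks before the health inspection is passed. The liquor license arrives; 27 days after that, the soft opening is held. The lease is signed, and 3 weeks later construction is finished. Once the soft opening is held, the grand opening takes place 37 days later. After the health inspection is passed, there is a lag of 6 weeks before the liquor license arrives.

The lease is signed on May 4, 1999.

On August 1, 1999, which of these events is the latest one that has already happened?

The lease is signed: May 4, 1999.
Construction is finished: May 4, 1999 + 3 weeks = May 25, 1999.
The health inspection is passed: May 25, 1999 + 6 weeks = Jul 6, 1999.
The liquor license arrives: Jul 6, 1999 + 6 weeks = Aug 17, 1999.
The soft opening is held: Aug 17, 1999 + 27 days = Sep 13, 1999.
The grand opening takes place: Sep 13, 1999 + 37 days = Oct 20, 1999.
Aug 1, 1999 falls between when the health inspection is passed (Jul 6, 1999) and when the liquor license arrives (Aug 17, 1999).

The health inspection is passed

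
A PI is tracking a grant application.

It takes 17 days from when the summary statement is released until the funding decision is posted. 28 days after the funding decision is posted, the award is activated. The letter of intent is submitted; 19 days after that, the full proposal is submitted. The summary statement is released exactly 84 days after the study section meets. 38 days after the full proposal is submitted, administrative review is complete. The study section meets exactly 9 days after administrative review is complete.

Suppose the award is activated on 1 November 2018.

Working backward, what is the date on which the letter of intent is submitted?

20 April 2018

The award is activated: Nov 1, 2018.
The funding decision is posted: Nov 1, 2018 − 28 days = Oct 4, 2018.
The summary statement is released: Oct 4, 2018 − 17 days = Sep 17, 2018.
The study section meets: Sep 17, 2018 − 84 days = Jun 25, 2018.
Administrative review is complete: Jun 25, 2018 − 9 days = Jun 16, 2018.
The full proposal is submitted: Jun 16, 2018 − 38 days = May 9, 2018.
The letter of intent is submitted: May 9, 2018 − 19 days = Apr 20, 2018.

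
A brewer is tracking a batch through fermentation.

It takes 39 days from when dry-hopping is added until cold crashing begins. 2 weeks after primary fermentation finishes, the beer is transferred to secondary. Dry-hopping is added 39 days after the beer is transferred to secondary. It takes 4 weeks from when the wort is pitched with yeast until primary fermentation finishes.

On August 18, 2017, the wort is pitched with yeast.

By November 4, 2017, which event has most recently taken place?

The wort is pitched with yeast: Aug 18, 2017.
Primary fermentation finishes: Aug 18, 2017 + 4 weeks = Sep 15, 2017.
The beer is transferred to secondary: Sep 15, 2017 + 2 weeks = Sep 29, 2017.
Dry-hopping is added: Sep 29, 2017 + 39 days = Nov 7, 2017.
Cold crashing begins: Nov 7, 2017 + 39 days = Dec 16, 2017.
Nov 4, 2017 falls between when the beer is transferred to secondary (Sep 29, 2017) and when dry-hopping is added (Nov 7, 2017).

The beer is transferred to secondary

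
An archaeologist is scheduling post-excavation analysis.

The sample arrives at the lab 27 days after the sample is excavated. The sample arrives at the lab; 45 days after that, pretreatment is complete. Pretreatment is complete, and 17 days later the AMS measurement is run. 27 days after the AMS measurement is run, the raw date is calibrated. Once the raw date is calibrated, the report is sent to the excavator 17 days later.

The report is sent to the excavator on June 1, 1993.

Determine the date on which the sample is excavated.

January 19, 1993

The report is sent to the excavator: Jun 1, 1993.
The raw date is calibrated: Jun 1, 1993 − 17 days = May 15, 1993.
The AMS measurement is run: May 15, 1993 − 27 days = Apr 18, 1993.
Pretreatment is complete: Apr 18, 1993 − 17 days = Apr 1, 1993.
The sample arrives at the lab: Apr 1, 1993 − 45 days = Feb 15, 1993.
The sample is excavated: Feb 15, 1993 − 27 days = Jan 19, 1993.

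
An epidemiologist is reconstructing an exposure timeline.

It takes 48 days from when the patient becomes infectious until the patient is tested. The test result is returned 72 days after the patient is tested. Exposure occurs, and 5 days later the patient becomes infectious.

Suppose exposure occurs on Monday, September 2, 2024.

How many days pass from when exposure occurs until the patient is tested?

Causal path: exposure occurs → the patient becomes infectious → the patient is tested.
Total delay along the path: 5 + 48 = 53 days.

53 days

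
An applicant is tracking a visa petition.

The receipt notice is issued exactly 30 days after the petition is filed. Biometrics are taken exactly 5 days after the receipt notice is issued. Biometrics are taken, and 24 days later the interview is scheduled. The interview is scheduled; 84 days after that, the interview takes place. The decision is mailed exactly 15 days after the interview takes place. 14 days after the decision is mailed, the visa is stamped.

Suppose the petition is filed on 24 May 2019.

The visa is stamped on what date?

12 November 2019

The petition is filed: May 24, 2019.
The receipt notice is issued: May 24, 2019 + 30 days = Jun 23, 2019.
Biometrics are taken: Jun 23, 2019 + 5 days = Jun 28, 2019.
The interview is scheduled: Jun 28, 2019 + 24 days = Jul 22, 2019.
The interview takes place: Jul 22, 2019 + 84 days = Oct 14, 2019.
The decision is mailed: Oct 14, 2019 + 15 days = Oct 29, 2019.
The visa is stamped: Oct 29, 2019 + 14 days = Nov 12, 2019.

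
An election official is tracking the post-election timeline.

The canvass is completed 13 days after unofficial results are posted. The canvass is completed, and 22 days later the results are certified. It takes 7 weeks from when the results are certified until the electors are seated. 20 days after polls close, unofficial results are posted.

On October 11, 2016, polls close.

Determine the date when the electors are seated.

January 23, 2017

Polls close: Oct 11, 2016.
Unofficial results are posted: Oct 11, 2016 + 20 days = Oct 31, 2016.
The canvass is completed: Oct 31, 2016 + 13 days = Nov 13, 2016.
The results are certified: Nov 13, 2016 + 22 days = Dec 5, 2016.
The electors are seated: Dec 5, 2016 + 7 weeks = Jan 23, 2017.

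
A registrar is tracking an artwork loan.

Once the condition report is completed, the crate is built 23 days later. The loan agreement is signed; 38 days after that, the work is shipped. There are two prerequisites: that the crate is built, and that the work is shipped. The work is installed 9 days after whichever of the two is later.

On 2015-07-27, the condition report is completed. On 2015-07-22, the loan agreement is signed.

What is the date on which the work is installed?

2015-09-07

The condition report is completed: Jul 27, 2015.
The crate is built: Jul 27, 2015 + 23 days = Aug 19, 2015.
The loan agreement is signed: Jul 22, 2015.
The work is shipped: Jul 22, 2015 + 38 days = Aug 29, 2015.
Both prerequisites met — the crate is built (Aug 19, 2015), the work is shipped (Aug 29, 2015); the later is Aug 29, 2015.
The work is installed: Aug 29, 2015 + 9 days = Sep 7, 2015.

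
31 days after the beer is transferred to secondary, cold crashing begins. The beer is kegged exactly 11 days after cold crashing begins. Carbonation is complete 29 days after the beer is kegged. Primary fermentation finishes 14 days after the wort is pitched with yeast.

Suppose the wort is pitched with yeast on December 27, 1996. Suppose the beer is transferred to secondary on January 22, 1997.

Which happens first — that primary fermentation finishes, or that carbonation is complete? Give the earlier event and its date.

Primary fermentation finishes — January 10, 1997

The wort is pitched with yeast: Dec 27, 1996.
Primary fermentation finishes: Dec 27, 1996 + 14 days = Jan 10, 1997.
The beer is transferred to secondary: Jan 22, 1997.
Cold crashing begins: Jan 22, 1997 + 31 days = Feb 22, 1997.
The beer is kegged: Feb 22, 1997 + 11 days = Mar 5, 1997.
Carbonation is complete: Mar 5, 1997 + 29 days = Apr 3, 1997.
Comparing: primary fermentation finishes on Jan 10, 1997 vs carbonation is complete on Apr 3, 1997. Earlier: primary fermentation finishes.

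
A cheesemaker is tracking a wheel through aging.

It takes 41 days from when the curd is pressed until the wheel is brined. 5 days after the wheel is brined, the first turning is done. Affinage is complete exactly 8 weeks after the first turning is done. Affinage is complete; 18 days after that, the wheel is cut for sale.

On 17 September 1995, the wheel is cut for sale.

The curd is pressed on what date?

20 May 1995

The wheel is cut for sale: Sep 17, 1995.
Affinage is complete: Sep 17, 1995 − 18 days = Aug 30, 1995.
The first turning is done: Aug 30, 1995 − 8 weeks = Jul 5, 1995.
The wheel is brined: Jul 5, 1995 − 5 days = Jun 30, 1995.
The curd is pressed: Jun 30, 1995 − 41 days = May 20, 1995.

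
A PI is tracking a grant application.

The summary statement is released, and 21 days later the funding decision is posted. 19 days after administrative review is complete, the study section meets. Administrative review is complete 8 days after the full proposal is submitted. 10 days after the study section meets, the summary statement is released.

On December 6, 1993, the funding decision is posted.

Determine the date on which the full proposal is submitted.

October 9, 1993

The funding decision is posted: Dec 6, 1993.
The summary statement is released: Dec 6, 1993 − 21 days = Nov 15, 1993.
The study section meets: Nov 15, 1993 − 10 days = Nov 5, 1993.
Administrative review is complete: Nov 5, 1993 − 19 days = Oct 17, 1993.
The full proposal is submitted: Oct 17, 1993 − 8 days = Oct 9, 1993.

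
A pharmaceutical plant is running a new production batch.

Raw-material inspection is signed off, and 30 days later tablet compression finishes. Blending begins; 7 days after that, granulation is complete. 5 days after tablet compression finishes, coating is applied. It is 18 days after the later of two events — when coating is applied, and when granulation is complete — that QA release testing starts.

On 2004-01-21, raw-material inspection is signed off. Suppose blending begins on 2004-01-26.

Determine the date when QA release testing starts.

Raw-material inspection is signed off: Jan 21, 2004.
Tablet compression finishes: Jan 21, 2004 + 30 days = Feb 20, 2004.
Coating is applied: Feb 20, 2004 + 5 days = Feb 25, 2004.
Blending begins: Jan 26, 2004.
Granulation is complete: Jan 26, 2004 + 7 days = Feb 2, 2004.
Both prerequisites met — coating is applied (Feb 25, 2004), granulation is complete (Feb 2, 2004); the later is Feb 25, 2004.
QA release testing starts: Feb 25, 2004 + 18 days = Mar 14, 2004.

2004-03-14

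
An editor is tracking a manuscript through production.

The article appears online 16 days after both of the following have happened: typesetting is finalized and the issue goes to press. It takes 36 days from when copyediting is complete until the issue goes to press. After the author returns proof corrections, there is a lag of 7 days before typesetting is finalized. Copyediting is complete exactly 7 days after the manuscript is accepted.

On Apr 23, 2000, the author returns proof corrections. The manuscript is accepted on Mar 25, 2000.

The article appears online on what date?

May 23, 2000

The author returns proof corrections: Apr 23, 2000.
Typesetting is finalized: Apr 23, 2000 + 7 days = Apr 30, 2000.
The manuscript is accepted: Mar 25, 2000.
Copyediting is complete: Mar 25, 2000 + 7 days = Apr 1, 2000.
The issue goes to press: Apr 1, 2000 + 36 days = May 7, 2000.
Both prerequisites met — typesetting is finalized (Apr 30, 2000), the issue goes to press (May 7, 2000); the later is May 7, 2000.
The article appears online: May 7, 2000 + 16 days = May 23, 2000.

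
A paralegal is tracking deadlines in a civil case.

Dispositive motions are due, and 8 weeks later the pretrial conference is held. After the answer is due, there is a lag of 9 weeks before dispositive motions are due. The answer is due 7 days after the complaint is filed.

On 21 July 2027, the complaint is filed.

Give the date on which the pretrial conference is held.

The complaint is filed: Jul 21, 2027.
The answer is due: Jul 21, 2027 + 7 days = Jul 28, 2027.
Dispositive motions are due: Jul 28, 2027 + 9 weeks = Sep 29, 2027.
The pretrial conference is held: Sep 29, 2027 + 8 weeks = Nov 24, 2027.

24 November 2027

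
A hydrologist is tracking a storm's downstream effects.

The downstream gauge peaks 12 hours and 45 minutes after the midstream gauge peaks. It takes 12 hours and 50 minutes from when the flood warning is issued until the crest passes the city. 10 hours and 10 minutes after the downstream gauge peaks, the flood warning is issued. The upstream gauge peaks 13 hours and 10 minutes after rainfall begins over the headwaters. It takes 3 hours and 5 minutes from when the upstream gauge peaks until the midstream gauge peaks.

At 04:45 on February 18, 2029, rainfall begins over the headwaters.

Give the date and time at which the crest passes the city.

08:45 on February 20, 2029

Rainfall begins over the headwaters: 04:45 Feb 18, 2029.
The upstream gauge peaks: 04:45 Feb 18, 2029 + 13h10m = 17:55 Feb 18, 2029.
The midstream gauge peaks: 17:55 Feb 18, 2029 + 3h05m = 21:00 Feb 18, 2029.
The downstream gauge peaks: 21:00 Feb 18, 2029 + 12h45m = 09:45 Feb 19, 2029.
The flood warning is issued: 09:45 Feb 19, 2029 + 10h10m = 19:55 Feb 19, 2029.
The crest passes the city: 19:55 Feb 19, 2029 + 12h50m = 08:45 Feb 20, 2029.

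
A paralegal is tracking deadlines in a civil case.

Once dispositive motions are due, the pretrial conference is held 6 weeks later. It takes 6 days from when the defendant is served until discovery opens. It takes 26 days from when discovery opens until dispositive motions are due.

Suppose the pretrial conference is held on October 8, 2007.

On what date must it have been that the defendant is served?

July 26, 2007

The pretrial conference is held: Oct 8, 2007.
Dispositive motions are due: Oct 8, 2007 − 6 weeks = Aug 27, 2007.
Discovery opens: Aug 27, 2007 − 26 days = Aug 1, 2007.
The defendant is served: Aug 1, 2007 − 6 days = Jul 26, 2007.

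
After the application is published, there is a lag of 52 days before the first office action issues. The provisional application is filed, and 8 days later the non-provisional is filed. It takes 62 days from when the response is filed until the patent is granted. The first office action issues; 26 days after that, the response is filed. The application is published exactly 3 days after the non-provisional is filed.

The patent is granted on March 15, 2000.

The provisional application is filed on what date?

October 16, 1999

The patent is granted: Mar 15, 2000.
The response is filed: Mar 15, 2000 − 62 days = Jan 13, 2000.
The first office action issues: Jan 13, 2000 − 26 days = Dec 18, 1999.
The application is published: Dec 18, 1999 − 52 days = Oct 27, 1999.
The non-provisional is filed: Oct 27, 1999 − 3 days = Oct 24, 1999.
The provisional application is filed: Oct 24, 1999 − 8 days = Oct 16, 1999.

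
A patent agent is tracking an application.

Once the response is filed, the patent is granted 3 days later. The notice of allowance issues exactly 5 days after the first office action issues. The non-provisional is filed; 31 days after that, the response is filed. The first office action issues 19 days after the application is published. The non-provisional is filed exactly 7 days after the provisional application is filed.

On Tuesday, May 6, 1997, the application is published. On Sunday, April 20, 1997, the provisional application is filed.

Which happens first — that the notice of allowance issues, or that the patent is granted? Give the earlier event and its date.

The application is published: May 6, 1997.
The first office action issues: May 6, 1997 + 19 days = May 25, 1997.
The notice of allowance issues: May 25, 1997 + 5 days = May 30, 1997.
The provisional application is filed: Apr 20, 1997.
The non-provisional is filed: Apr 20, 1997 + 7 days = Apr 27, 1997.
The response is filed: Apr 27, 1997 + 31 days = May 28, 1997.
The patent is granted: May 28, 1997 + 3 days = May 31, 1997.
Comparing: the notice of allowance issues on May 30, 1997 vs the patent is granted on May 31, 1997. Earlier: the notice of allowance issues.

The notice of allowance issues — Friday, May 30, 1997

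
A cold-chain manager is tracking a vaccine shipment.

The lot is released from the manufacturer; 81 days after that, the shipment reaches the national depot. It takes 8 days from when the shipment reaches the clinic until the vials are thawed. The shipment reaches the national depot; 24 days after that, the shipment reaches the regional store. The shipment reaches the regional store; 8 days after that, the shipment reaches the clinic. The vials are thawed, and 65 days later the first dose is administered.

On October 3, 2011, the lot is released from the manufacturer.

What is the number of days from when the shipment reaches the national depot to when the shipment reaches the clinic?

Causal path: the shipment reaches the national depot → the shipment reaches the regional store → the shipment reaches the clinic.
Total delay along the path: 24 + 8 = 32 days.

32 days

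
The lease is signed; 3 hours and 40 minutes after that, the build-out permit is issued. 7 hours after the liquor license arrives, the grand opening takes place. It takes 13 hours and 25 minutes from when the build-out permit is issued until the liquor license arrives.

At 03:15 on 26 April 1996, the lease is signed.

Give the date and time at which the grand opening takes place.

The lease is signed: 03:15 Apr 26, 1996.
The build-out permit is issued: 03:15 Apr 26, 1996 + 3h40m = 06:55 Apr 26, 1996.
The liquor license arrives: 06:55 Apr 26, 1996 + 13h25m = 20:20 Apr 26, 1996.
The grand opening takes place: 20:20 Apr 26, 1996 + 7h = 03:20 Apr 27, 1996.

03:20 on 27 April 1996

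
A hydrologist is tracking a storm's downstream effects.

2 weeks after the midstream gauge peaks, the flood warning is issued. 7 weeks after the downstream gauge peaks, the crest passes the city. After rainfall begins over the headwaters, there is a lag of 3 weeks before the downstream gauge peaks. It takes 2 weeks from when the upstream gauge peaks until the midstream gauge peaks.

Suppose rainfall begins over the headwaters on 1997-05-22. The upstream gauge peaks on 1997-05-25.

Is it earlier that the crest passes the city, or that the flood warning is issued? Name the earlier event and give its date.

Rainfall begins over the headwaters: May 22, 1997.
The downstream gauge peaks: May 22, 1997 + 3 weeks = Jun 12, 1997.
The crest passes the city: Jun 12, 1997 + 7 weeks = Jul 31, 1997.
The upstream gauge peaks: May 25, 1997.
The midstream gauge peaks: May 25, 1997 + 2 weeks = Jun 8, 1997.
The flood warning is issued: Jun 8, 1997 + 2 weeks = Jun 22, 1997.
Comparing: the crest passes the city on Jul 31, 1997 vs the flood warning is issued on Jun 22, 1997. Earlier: the flood warning is issued.

The flood warning is issued — 1997-06-22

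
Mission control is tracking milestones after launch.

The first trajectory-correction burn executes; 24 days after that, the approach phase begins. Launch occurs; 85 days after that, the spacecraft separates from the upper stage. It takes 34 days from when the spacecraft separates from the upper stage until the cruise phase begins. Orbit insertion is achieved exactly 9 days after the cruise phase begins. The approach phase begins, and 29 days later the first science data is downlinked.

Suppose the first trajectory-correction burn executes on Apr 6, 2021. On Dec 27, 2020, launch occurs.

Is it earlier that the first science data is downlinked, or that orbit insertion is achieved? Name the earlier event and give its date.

Orbit insertion is achieved — May 4, 2021

The first trajectory-correction burn executes: Apr 6, 2021.
The approach phase begins: Apr 6, 2021 + 24 days = Apr 30, 2021.
The first science data is downlinked: Apr 30, 2021 + 29 days = May 29, 2021.
Launch occurs: Dec 27, 2020.
The spacecraft separates from the upper stage: Dec 27, 2020 + 85 days = Mar 22, 2021.
The cruise phase begins: Mar 22, 2021 + 34 days = Apr 25, 2021.
Orbit insertion is achieved: Apr 25, 2021 + 9 days = May 4, 2021.
Comparing: the first science data is downlinked on May 29, 2021 vs orbit insertion is achieved on May 4, 2021. Earlier: orbit insertion is achieved.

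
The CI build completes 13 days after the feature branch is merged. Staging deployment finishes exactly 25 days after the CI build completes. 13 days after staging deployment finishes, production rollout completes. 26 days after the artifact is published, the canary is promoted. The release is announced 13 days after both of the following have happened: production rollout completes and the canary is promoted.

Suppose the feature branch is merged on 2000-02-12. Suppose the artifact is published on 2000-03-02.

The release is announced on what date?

2000-04-16

The feature branch is merged: Feb 12, 2000.
The CI build completes: Feb 12, 2000 + 13 days = Feb 25, 2000.
Staging deployment finishes: Feb 25, 2000 + 25 days = Mar 21, 2000.
Production rollout completes: Mar 21, 2000 + 13 days = Apr 3, 2000.
The artifact is published: Mar 2, 2000.
The canary is promoted: Mar 2, 2000 + 26 days = Mar 28, 2000.
Both prerequisites met — production rollout completes (Apr 3, 2000), the canary is promoted (Mar 28, 2000); the later is Apr 3, 2000.
The release is announced: Apr 3, 2000 + 13 days = Apr 16, 2000.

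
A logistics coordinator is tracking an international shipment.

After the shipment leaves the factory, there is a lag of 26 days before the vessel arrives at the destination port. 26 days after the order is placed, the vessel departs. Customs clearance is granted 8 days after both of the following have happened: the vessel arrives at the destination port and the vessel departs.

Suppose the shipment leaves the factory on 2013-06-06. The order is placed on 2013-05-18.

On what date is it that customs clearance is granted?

The shipment leaves the factory: Jun 6, 2013.
The vessel arrives at the destination port: Jun 6, 2013 + 26 days = Jul 2, 2013.
The order is placed: May 18, 2013.
The vessel departs: May 18, 2013 + 26 days = Jun 13, 2013.
Both prerequisites met — the vessel arrives at the destination port (Jul 2, 2013), the vessel departs (Jun 13, 2013); the later is Jul 2, 2013.
Customs clearance is granted: Jul 2, 2013 + 8 days = Jul 10, 2013.

2013-07-10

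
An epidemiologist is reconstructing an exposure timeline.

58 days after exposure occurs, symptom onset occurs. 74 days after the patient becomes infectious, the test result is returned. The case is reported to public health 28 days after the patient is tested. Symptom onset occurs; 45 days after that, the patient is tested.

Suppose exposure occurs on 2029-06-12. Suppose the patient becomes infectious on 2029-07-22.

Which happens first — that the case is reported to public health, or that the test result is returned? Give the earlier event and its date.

The test result is returned — 2029-10-04

Exposure occurs: Jun 12, 2029.
Symptom onset occurs: Jun 12, 2029 + 58 days = Aug 9, 2029.
The patient is tested: Aug 9, 2029 + 45 days = Sep 23, 2029.
The case is reported to public health: Sep 23, 2029 + 28 days = Oct 21, 2029.
The patient becomes infectious: Jul 22, 2029.
The test result is returned: Jul 22, 2029 + 74 days = Oct 4, 2029.
Comparing: the case is reported to public health on Oct 21, 2029 vs the test result is returned on Oct 4, 2029. Earlier: the test result is returned.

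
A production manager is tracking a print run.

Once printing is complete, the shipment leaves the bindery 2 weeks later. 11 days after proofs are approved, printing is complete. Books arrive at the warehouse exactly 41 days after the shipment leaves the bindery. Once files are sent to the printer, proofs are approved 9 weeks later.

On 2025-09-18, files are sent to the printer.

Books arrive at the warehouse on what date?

2026-01-25

Files are sent to the printer: Sep 18, 2025.
Proofs are approved: Sep 18, 2025 + 9 weeks = Nov 20, 2025.
Printing is complete: Nov 20, 2025 + 11 days = Dec 1, 2025.
The shipment leaves the bindery: Dec 1, 2025 + 2 weeks = Dec 15, 2025.
Books arrive at the warehouse: Dec 15, 2025 + 41 days = Jan 25, 2026.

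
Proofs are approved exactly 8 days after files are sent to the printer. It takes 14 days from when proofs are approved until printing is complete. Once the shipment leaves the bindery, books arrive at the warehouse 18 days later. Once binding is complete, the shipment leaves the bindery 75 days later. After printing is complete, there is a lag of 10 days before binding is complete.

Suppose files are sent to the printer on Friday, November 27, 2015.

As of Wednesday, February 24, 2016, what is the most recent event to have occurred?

Binding is complete

Files are sent to the printer: Nov 27, 2015.
Proofs are approved: Nov 27, 2015 + 8 days = Dec 5, 2015.
Printing is complete: Dec 5, 2015 + 14 days = Dec 19, 2015.
Binding is complete: Dec 19, 2015 + 10 days = Dec 29, 2015.
The shipment leaves the bindery: Dec 29, 2015 + 75 days = Mar 13, 2016.
Books arrive at the warehouse: Mar 13, 2016 + 18 days = Mar 31, 2016.
Feb 24, 2016 falls between when binding is complete (Dec 29, 2015) and when the shipment leaves the bindery (Mar 13, 2016).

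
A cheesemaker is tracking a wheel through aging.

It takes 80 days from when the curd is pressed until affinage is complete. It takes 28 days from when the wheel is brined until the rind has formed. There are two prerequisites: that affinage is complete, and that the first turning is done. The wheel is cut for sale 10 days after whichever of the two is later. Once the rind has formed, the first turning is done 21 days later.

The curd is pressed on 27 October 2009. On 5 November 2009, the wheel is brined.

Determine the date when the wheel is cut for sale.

The curd is pressed: Oct 27, 2009.
Affinage is complete: Oct 27, 2009 + 80 days = Jan 15, 2010.
The wheel is brined: Nov 5, 2009.
The rind has formed: Nov 5, 2009 + 28 days = Dec 3, 2009.
The first turning is done: Dec 3, 2009 + 21 days = Dec 24, 2009.
Both prerequisites met — affinage is complete (Jan 15, 2010), the first turning is done (Dec 24, 2009); the later is Jan 15, 2010.
The wheel is cut for sale: Jan 15, 2010 + 10 days = Jan 25, 2010.

25 January 2010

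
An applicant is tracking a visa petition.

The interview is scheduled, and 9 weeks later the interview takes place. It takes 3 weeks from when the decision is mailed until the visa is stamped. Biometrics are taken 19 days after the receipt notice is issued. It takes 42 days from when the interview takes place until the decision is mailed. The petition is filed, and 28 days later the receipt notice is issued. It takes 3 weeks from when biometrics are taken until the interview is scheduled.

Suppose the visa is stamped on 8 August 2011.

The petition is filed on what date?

26 January 2011

The visa is stamped: Aug 8, 2011.
The decision is mailed: Aug 8, 2011 − 3 weeks = Jul 18, 2011.
The interview takes place: Jul 18, 2011 − 42 days = Jun 6, 2011.
The interview is scheduled: Jun 6, 2011 − 9 weeks = Apr 4, 2011.
Biometrics are taken: Apr 4, 2011 − 3 weeks = Mar 14, 2011.
The receipt notice is issued: Mar 14, 2011 − 19 days = Feb 23, 2011.
The petition is filed: Feb 23, 2011 − 28 days = Jan 26, 2011.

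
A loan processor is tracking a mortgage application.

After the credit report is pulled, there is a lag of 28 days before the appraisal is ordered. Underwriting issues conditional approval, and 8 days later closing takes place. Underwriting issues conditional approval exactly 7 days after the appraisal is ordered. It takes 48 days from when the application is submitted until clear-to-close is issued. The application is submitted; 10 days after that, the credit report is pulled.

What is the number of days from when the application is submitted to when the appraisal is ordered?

38 days

Causal path: the application is submitted → the credit report is pulled → the appraisal is ordered.
Total delay along the path: 10 + 28 = 38 days.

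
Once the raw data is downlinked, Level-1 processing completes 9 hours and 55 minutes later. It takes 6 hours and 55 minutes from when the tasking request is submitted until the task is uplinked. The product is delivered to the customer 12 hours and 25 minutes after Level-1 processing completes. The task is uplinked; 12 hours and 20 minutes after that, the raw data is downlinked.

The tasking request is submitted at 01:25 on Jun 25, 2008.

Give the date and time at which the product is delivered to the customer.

The tasking request is submitted: 01:25 Jun 25, 2008.
The task is uplinked: 01:25 Jun 25, 2008 + 6h55m = 08:20 Jun 25, 2008.
The raw data is downlinked: 08:20 Jun 25, 2008 + 12h20m = 20:40 Jun 25, 2008.
Level-1 processing completes: 20:40 Jun 25, 2008 + 9h55m = 06:35 Jun 26, 2008.
The product is delivered to the customer: 06:35 Jun 26, 2008 + 12h25m = 19:00 Jun 26, 2008.

19:00 on Jun 26, 2008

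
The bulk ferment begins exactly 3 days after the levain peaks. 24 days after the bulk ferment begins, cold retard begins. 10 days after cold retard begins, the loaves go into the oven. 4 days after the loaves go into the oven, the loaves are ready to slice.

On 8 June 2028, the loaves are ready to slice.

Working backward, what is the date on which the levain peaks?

The loaves are ready to slice: Jun 8, 2028.
The loaves go into the oven: Jun 8, 2028 − 4 days = Jun 4, 2028.
Cold retard begins: Jun 4, 2028 − 10 days = May 25, 2028.
The bulk ferment begins: May 25, 2028 − 24 days = May 1, 2028.
The levain peaks: May 1, 2028 − 3 days = Apr 28, 2028.

28 April 2028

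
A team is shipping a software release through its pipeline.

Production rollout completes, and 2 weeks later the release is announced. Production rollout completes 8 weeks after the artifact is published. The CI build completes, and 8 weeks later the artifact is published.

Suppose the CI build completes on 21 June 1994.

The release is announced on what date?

25 October 1994

The CI build completes: Jun 21, 1994.
The artifact is published: Jun 21, 1994 + 8 weeks = Aug 16, 1994.
Production rollout completes: Aug 16, 1994 + 8 weeks = Oct 11, 1994.
The release is announced: Oct 11, 1994 + 2 weeks = Oct 25, 1994.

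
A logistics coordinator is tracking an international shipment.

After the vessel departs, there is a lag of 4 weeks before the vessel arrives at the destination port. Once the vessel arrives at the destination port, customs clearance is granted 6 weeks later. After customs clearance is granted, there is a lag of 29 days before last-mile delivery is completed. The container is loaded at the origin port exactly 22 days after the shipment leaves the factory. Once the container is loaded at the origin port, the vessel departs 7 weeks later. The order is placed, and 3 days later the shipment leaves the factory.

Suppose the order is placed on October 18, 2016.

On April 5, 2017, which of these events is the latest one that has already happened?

The order is placed: Oct 18, 2016.
The shipment leaves the factory: Oct 18, 2016 + 3 days = Oct 21, 2016.
The container is loaded at the origin port: Oct 21, 2016 + 22 days = Nov 12, 2016.
The vessel departs: Nov 12, 2016 + 7 weeks = Dec 31, 2016.
The vessel arrives at the destination port: Dec 31, 2016 + 4 weeks = Jan 28, 2017.
Customs clearance is granted: Jan 28, 2017 + 6 weeks = Mar 11, 2017.
Last-mile delivery is completed: Mar 11, 2017 + 29 days = Apr 9, 2017.
Apr 5, 2017 falls between when customs clearance is granted (Mar 11, 2017) and when last-mile delivery is completed (Apr 9, 2017).

Customs clearance is granted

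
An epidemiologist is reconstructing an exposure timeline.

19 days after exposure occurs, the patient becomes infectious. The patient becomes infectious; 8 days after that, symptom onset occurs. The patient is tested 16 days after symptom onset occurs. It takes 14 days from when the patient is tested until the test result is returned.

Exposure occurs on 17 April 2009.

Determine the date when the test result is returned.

13 June 2009

Exposure occurs: Apr 17, 2009.
The patient becomes infectious: Apr 17, 2009 + 19 days = May 6, 2009.
Symptom onset occurs: May 6, 2009 + 8 days = May 14, 2009.
The patient is tested: May 14, 2009 + 16 days = May 30, 2009.
The test result is returned: May 30, 2009 + 14 days = Jun 13, 2009.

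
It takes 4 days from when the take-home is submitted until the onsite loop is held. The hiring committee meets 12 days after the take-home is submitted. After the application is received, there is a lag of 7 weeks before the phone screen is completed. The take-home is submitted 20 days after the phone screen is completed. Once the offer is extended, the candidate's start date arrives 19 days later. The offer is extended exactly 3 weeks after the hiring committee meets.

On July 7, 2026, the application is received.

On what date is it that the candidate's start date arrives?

November 5, 2026

The application is received: Jul 7, 2026.
The phone screen is completed: Jul 7, 2026 + 7 weeks = Aug 25, 2026.
The take-home is submitted: Aug 25, 2026 + 20 days = Sep 14, 2026.
The hiring committee meets: Sep 14, 2026 + 12 days = Sep 26, 2026.
The offer is extended: Sep 26, 2026 + 3 weeks = Oct 17, 2026.
The candidate's start date arrives: Oct 17, 2026 + 19 days = Nov 5, 2026.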